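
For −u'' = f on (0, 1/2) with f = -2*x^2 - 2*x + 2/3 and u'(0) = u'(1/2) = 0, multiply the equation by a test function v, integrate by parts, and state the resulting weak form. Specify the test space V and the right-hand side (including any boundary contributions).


V = H^1(0, 1/2) (no boundary constraint on v; u is determined up to an additive constant); weak form: ∫_0^1/2 u'v' dx = ∫_0^1/2 (-2*x^2 - 2*x + 2/3) v dx for all v ∈ V.

Multiply both sides by a test function v and integrate from 0 to 1/2:
  ∫_0^1/2 −u''(x) v(x) dx = ∫_0^1/2 f(x) v(x) dx.
Integrate the LHS by parts once:
  ∫_0^1/2 −u'' v dx = −[u'(x) v(x)]_0^1/2 + ∫_0^1/2 u'(x) v'(x) dx.
Thus ∫_0^1/2 u'(x) v'(x) dx = ∫_0^1/2 f(x) v(x) dx + [u'(x) v(x)]_0^1/2.
Choose V so that boundary terms are either known or forced to vanish.
u has homogeneous Neumann: u'(0) = u'(1/2) = 0. So [u' v]_0^1/2 = 0·v(1/2) − 0·v(0) = 0 for any v; take V = H^1(0, 1/2).
Weak formulation: find u (satisfying any essential BC) such that ∫_0^1/2 u'(x) v'(x) dx = ∫_0^1/2 f v dx for all v ∈ V (homogeneous Neumann, so boundary terms vanish).
Substituting f(x) = -2*x^2 - 2*x + 2/3, the right-hand side is ∫_0^1/2 (-2*x^2 - 2*x + 2/3) v dx.
Compatibility check (pure Neumann): taking v ≡ 1 ∈ V gives 0 = ∫_0^1/2 f dx + (0) − (0), i.e. ∫_0^1/2 f dx must equal u'(0) − u'(1/2) = 0. Indeed ∫_0^1/2 (-2*x^2 - 2*x + 2/3) dx = 0, so the data are compatible. The solution is then unique only up to an additive constant (fix it e.g. by requiring ∫_0^1/2 u dx = 0).


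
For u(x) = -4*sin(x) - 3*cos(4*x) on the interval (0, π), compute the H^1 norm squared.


||u||_{H^1(0,π)}^2 = -272/5 + 185*π/2

u'(x) = 12*sin(4*x) - 4*cos(x).
Expand u² and (u')² and integrate term by term on (0, π), using: for integers n ≥ 1, ∫_0^π sin²(nx) dx = ∫_0^π cos²(nx) dx = π/2; for n ≠ n', ∫_0^π sin(nx)sin(n'x) dx = ∫_0^π cos(nx)cos(n'x) dx = 0; and by product-to-sum, ∫_0^π sin(nx)cos(n'x) dx = ½∫_0^π [sin((n+n')x) + sin((n−n')x)] dx, which is 0 when n+n' is even and 2n/(n²−n'²) when n+n' is odd (it need not vanish on (0, π)).
  u² squared terms: (-4)²·∫sin(x)² dx = 16·π/2 = 8*π;  (-3)²·∫cos(4x)² dx = 9·π/2 = 9*π/2.
  u² cross terms: 2·(-4)·(-3)·∫sin(x)·cos(4x) dx = 24·(-2/15) = -16/5.
  So ∫_0^π u² dx = 8*π + 9*π/2 − 16/5 = -16/5 + 25*π/2.
  (u')² squared terms: (-4)²·∫cos(x)² dx = 16·π/2 = 8*π;  (12)²·∫sin(4x)² dx = 144·π/2 = 72*π.
  (u')² cross terms: 2·(-4)·(12)·∫cos(x)·sin(4x) dx = -96·(8/15) = -256/5.
  So ∫_0^π (u')² dx = 8*π + 72*π − 256/5 = -256/5 + 80*π.
||u||_{H^1}^2 = (-16/5 + 25*π/2) + (-256/5 + 80*π) = -272/5 + 185*π/2.


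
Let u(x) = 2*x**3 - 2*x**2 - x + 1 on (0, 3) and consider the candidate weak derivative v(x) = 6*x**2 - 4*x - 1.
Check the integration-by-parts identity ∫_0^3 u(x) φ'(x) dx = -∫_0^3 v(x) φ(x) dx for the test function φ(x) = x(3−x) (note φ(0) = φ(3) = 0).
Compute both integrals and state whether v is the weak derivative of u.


LHS = -207/5, RHS = -207/5. Yes, v = u' weakly.

u(x) = 2*x**3 - 2*x**2 - x + 1, classical derivative u'(x) = 6*x**2 - 4*x - 1.
φ(x) = x(3−x), so φ'(x) = 3 - 2*x.
Note φ(0) = φ(3) = 0, so the boundary term u·φ vanishes.
LHS = ∫_0^3 u(x) φ'(x) dx = ∫_0^3 (-4*x^4 + 10*x^3 - 4*x^2 - 5*x + 3) dx. Term by term:
  ∫_0^3 -4*x^4 dx = -972/5;  ∫_0^3 10*x^3 dx = 405/2;  ∫_0^3 -4*x^2 dx = -36;
  ∫_0^3 -5*x dx = -45/2;  ∫_0^3 3 dx = 9.
Sum: -972/5 + 405/2 − 36 − 45/2 + 9 = -207/5.
So LHS = -207/5.
∫_0^3 v(x) φ(x) dx = ∫_0^3 (-6*x^4 + 22*x^3 - 11*x^2 - 3*x) dx. Term by term:
  ∫_0^3 -6*x^4 dx = -1458/5;  ∫_0^3 22*x^3 dx = 891/2;  ∫_0^3 -11*x^2 dx = -99;
  ∫_0^3 -3*x dx = -27/2.
Sum: -1458/5 + 891/2 − 99 − 27/2 = 207/5.
So RHS = -∫_0^3 v(x) φ(x) dx = -207/5.
LHS = RHS, so the identity holds for this test φ.
Moreover u is smooth here and v(x) = u'(x) = 6*x**2 - 4*x - 1 pointwise, so the identity holds for every test function. Hence v is the weak derivative of u.


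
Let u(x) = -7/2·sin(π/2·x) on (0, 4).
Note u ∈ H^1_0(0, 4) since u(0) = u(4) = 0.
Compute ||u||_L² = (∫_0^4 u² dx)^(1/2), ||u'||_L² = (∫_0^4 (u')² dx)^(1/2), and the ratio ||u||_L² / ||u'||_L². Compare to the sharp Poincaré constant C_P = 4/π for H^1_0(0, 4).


||u||_L² / ||u'||_L² = 2/π < C_P = 4/π.

u(x) = -7/2·sin(π/2·x), so u'(x) = -7*π*cos(π*x/2)/4.
Writing u(x) = A·sin(kπx/L) with A = -7/2 and k = 2, use ∫_0^L sin²(kπx/L) dx = L/2 and ∫_0^L cos²(kπx/L) dx = L/2.
u² = 49/4·sin²(π/2·x) and (u')² = 49*π^2/16·cos²(π/2·x), and each of sin², cos² integrates to L/2 = 2 over (0, 4).
∫_0^4 u² dx = 49/2, so ||u||_L² = 7*sqrt(2)/2.
∫_0^4 (u')² dx = 49*π^2/8, so ||u'||_L² = 7*sqrt(2)*π/4.
Ratio ||u||_L² / ||u'||_L² = 2/π.
Sharp Poincaré constant on H^1_0(0, 4) is C_P = L/π = 4/π, achieved by sin(π/4·x).
This is the k = 2 harmonic; the ratio L/(kπ) is strictly less than C_P = L/π, consistent with the sharp inequality ||u||_L² ≤ C_P ||u'||_L².


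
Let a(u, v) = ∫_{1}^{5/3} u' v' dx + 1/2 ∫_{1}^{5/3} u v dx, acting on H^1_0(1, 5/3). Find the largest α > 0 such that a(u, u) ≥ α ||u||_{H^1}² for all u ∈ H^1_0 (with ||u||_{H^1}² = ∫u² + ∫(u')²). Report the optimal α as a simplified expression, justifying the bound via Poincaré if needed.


α = (2 + 9*π^2)/(4 + 9*π^2)

Coercivity of a(·,·) on H^1_0(1, 5/3) means a(u, u) ≥ α ||u||_{H^1}² for every u ∈ H^1_0.
The interval has length L = 2/3, and Poincaré/coercivity depend only on L. Here a(u, u) = ∫(u')² + (1/2)·∫u².
Here 0 < c = 1/2 < 1. The condition a(u,u) ≥ α||u||_{H^1}² reads (1−α)∫(u')² ≥ (α−c)∫u². Any admissible α is ≤ 1 (rapidly oscillating u have ∫u²/∫(u')² → 0), and α = 1 would force 0 ≥ (1−c)∫u², impossible since c < 1; so 1−α > 0. By the sharp Poincaré inequality on H^1_0 of an interval of length L, ∫(u')² ≥ (π/L)²∫u² with equality for the first sine mode sin(π(x−x₀)/L) (x₀ the left endpoint), so the inequality holds for all u iff (1−α)(π/L)² ≥ α − c, i.e. α ≤ ((π/L)² + c)/((π/L)² + 1) = (1 + c(L/π)²)/(1 + (L/π)²). With (π/L)² = 9*π^2/4 and c = 1/2, the largest admissible constant is α = ((π/L)² + c)/((π/L)² + 1).
Simplifying, α = (2 + 9*π^2)/(4 + 9*π^2).


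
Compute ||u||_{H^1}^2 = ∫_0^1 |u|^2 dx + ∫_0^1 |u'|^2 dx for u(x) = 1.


||u||_{H^1}^2 = 1

The H^1 norm (squared) on an interval (0, L) is
  ||u||_{H^1}^2 = ∫_0^L u(x)^2 dx + ∫_0^L u'(x)^2 dx.
Compute u'(x) = 0.
Then u(x)^2 = 1 and u'(x)^2 = 0.
Integrate each monomial from 0 to 1 using ∫_0^1 c·x^n dx = c·1^(n+1)/(n+1):
  ∫_0^1 u(x)^2 dx = ∫_0^1 (1) dx. Term by term:
    ∫_0^1 1 dx = 1.
  ∫_0^1 u'(x)^2 dx = ∫_0^1 (0) dx. Term by term:
    ∫_0^1 0 dx = 0.
Adding: ||u||_{H^1}^2 = 1 + 0 = 1.


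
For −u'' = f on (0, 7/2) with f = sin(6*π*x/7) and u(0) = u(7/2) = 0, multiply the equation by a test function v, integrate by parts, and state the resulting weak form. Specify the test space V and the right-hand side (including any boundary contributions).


V = H^1_0(0, 7/2) (so v(0) = v(7/2) = 0); weak form: ∫_0^7/2 u'v' dx = ∫_0^7/2 (sin(6*π*x/7)) v dx for all v ∈ V.

Multiply both sides by a test function v and integrate from 0 to 7/2:
  ∫_0^7/2 −u''(x) v(x) dx = ∫_0^7/2 f(x) v(x) dx.
Integrate the LHS by parts once:
  ∫_0^7/2 −u'' v dx = −[u'(x) v(x)]_0^7/2 + ∫_0^7/2 u'(x) v'(x) dx.
Thus ∫_0^7/2 u'(x) v'(x) dx = ∫_0^7/2 f(x) v(x) dx + [u'(x) v(x)]_0^7/2.
Choose V so that boundary terms are either known or forced to vanish.
u is Dirichlet: u(0) = u(7/2) = 0. Let V = H^1_0(0, 7/2); then v(0) = v(7/2) = 0, and [u' v]_0^7/2 = 0.
Weak formulation: find u (satisfying any essential BC) such that ∫_0^7/2 u'(x) v'(x) dx = ∫_0^7/2 f v dx for all v ∈ V.
Substituting f(x) = sin(6*π*x/7), the right-hand side is ∫_0^7/2 (sin(6*π*x/7)) v dx.


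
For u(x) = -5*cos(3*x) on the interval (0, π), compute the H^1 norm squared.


||u||_{H^1(0,π)}^2 = 125*π

u'(x) = 15*sin(3*x).
Expand u² and (u')² and integrate term by term on (0, π), using: for integers n ≥ 1, ∫_0^π sin²(nx) dx = ∫_0^π cos²(nx) dx = π/2; for n ≠ n', ∫_0^π sin(nx)sin(n'x) dx = ∫_0^π cos(nx)cos(n'x) dx = 0; and by product-to-sum, ∫_0^π sin(nx)cos(n'x) dx = ½∫_0^π [sin((n+n')x) + sin((n−n')x)] dx, which is 0 when n+n' is even and 2n/(n²−n'²) when n+n' is odd (it need not vanish on (0, π)).
  u² squared terms: (-5)²·∫cos(3x)² dx = 25·π/2 = 25*π/2.
  So ∫_0^π u² dx = 25*π/2.
  (u')² squared terms: (15)²·∫sin(3x)² dx = 225·π/2 = 225*π/2.
  So ∫_0^π (u')² dx = 225*π/2.
||u||_{H^1}^2 = (25*π/2) + (225*π/2) = 125*π.


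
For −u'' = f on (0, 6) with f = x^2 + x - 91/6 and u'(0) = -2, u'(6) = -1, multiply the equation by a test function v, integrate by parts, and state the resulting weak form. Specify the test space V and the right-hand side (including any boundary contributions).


V = H^1(0, 6) (v unrestricted at boundary; u is determined up to an additive constant); weak form: ∫_0^6 u'v' dx = ∫_0^6 (x^2 + x - 91/6) v dx − v(6) + 2·v(0) for all v ∈ V.

Multiply both sides by a test function v and integrate from 0 to 6:
  ∫_0^6 −u''(x) v(x) dx = ∫_0^6 f(x) v(x) dx.
Integrate the LHS by parts once:
  ∫_0^6 −u'' v dx = −[u'(x) v(x)]_0^6 + ∫_0^6 u'(x) v'(x) dx.
Thus ∫_0^6 u'(x) v'(x) dx = ∫_0^6 f(x) v(x) dx + [u'(x) v(x)]_0^6.
Choose V so that boundary terms are either known or forced to vanish.
u has inhomogeneous Neumann u'(0) = -2, u'(6) = -1. [u' v]_0^6 = (-1)·v(6) − (-2)·v(0) = − v(6) + 2·v(0). Take V = H^1(0, 6); boundary term becomes part of RHS.
Weak formulation: find u (satisfying any essential BC) such that ∫_0^6 u'(x) v'(x) dx = ∫_0^6 f v dx − v(6) + 2·v(0) for all v ∈ V (Neumann data are natural BCs: they enter the RHS as boundary terms).
Substituting f(x) = x^2 + x - 91/6, the right-hand side is ∫_0^6 (x^2 + x - 91/6) v dx − v(6) + 2·v(0).
Compatibility check (pure Neumann): taking v ≡ 1 ∈ V gives 0 = ∫_0^6 f dx + (-1) − (-2), i.e. ∫_0^6 f dx must equal u'(0) − u'(6) = -1. Indeed ∫_0^6 (x^2 + x - 91/6) dx = -1, so the data are compatible. The solution is then unique only up to an additive constant (fix it e.g. by requiring ∫_0^6 u dx = 0).


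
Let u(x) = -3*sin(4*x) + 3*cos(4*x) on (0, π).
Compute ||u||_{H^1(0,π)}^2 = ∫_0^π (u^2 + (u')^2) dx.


||u||_{H^1(0,π)}^2 = 153*π

u'(x) = -12*sin(4*x) - 12*cos(4*x).
Expand u² and (u')² and integrate term by term on (0, π), using: for integers n ≥ 1, ∫_0^π sin²(nx) dx = ∫_0^π cos²(nx) dx = π/2; for n ≠ n', ∫_0^π sin(nx)sin(n'x) dx = ∫_0^π cos(nx)cos(n'x) dx = 0; and by product-to-sum, ∫_0^π sin(nx)cos(n'x) dx = ½∫_0^π [sin((n+n')x) + sin((n−n')x)] dx, which is 0 when n+n' is even and 2n/(n²−n'²) when n+n' is odd (it need not vanish on (0, π)).
  u² squared terms: (-3)²·∫sin(4x)² dx = 9·π/2 = 9*π/2;  (3)²·∫cos(4x)² dx = 9·π/2 = 9*π/2.
  u² cross terms: 2·(-3)·(3)·∫sin(4x)·cos(4x) dx = -18·(0) = 0.
  So ∫_0^π u² dx = 9*π/2 + 9*π/2 + 0 = 9*π.
  (u')² squared terms: (-12)²·∫cos(4x)² dx = 144·π/2 = 72*π;  (-12)²·∫sin(4x)² dx = 144·π/2 = 72*π.
  (u')² cross terms: 2·(-12)·(-12)·∫cos(4x)·sin(4x) dx = 288·(0) = 0.
  So ∫_0^π (u')² dx = 72*π + 72*π + 0 = 144*π.
||u||_{H^1}^2 = (9*π) + (144*π) = 153*π.


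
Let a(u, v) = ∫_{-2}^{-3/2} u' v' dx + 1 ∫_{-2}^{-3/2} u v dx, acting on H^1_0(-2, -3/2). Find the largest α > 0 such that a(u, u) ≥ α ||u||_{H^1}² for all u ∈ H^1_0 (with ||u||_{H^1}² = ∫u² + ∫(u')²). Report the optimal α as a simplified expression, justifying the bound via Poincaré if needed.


α = 1

Coercivity of a(·,·) on H^1_0(-2, -3/2) means a(u, u) ≥ α ||u||_{H^1}² for every u ∈ H^1_0.
The interval has length L = 1/2, and Poincaré/coercivity depend only on L. Here a(u, u) = ∫(u')² + (1)·∫u².
Here c = 1 ≥ 1, so a(u,u) = ∫(u')² + c∫u² ≥ ∫(u')² + ∫u² = ||u||_{H^1}², i.e. α = 1 works. No larger α is possible: a(u,u) ≥ α||u||_{H^1}² means (1−α)∫(u')² ≥ (α−c)∫u², and for the modes u_n = sin(nπ(x−x₀)/L) (x₀ the left endpoint) one has ∫u_n²/∫(u_n')² = (L/(nπ))² → 0, so a(u_n,u_n)/||u_n||_{H^1}² → 1. Hence the optimal constant is α = 1.
Therefore α = 1.


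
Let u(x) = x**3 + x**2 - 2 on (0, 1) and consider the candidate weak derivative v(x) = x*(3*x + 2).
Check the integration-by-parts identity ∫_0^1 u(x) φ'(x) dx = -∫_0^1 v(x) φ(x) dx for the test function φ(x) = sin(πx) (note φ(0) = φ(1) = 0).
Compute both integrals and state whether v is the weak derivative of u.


LHS = -5/π + 12/π^3, RHS = -5/π + 12/π^3. Yes, v = u' weakly.

u(x) = x**3 + x**2 - 2, classical derivative u'(x) = 3*x**2 + 2*x.
φ(x) = sin(πx), so φ'(x) = π*cos(π*x).
Note φ(0) = φ(1) = 0, so the boundary term u·φ vanishes.
LHS = ∫_0^1 u(x) φ'(x) dx = ∫_0^1 (π*x^3*cos(π*x) + π*x^2*cos(π*x) - 2*π*cos(π*x)) dx. Term by term:
  ∫_0^1 -2*π*cos(π*x) dx = 0;  ∫_0^1 π*x^2*cos(π*x) dx = -2/π;  ∫_0^1 π*x^3*cos(π*x) dx = -3/π + 12/π^3.
Sum: 0 − 2/π + -3/π + 12/π^3 = -5/π + 12/π^3.
So LHS = -5/π + 12/π^3.
∫_0^1 v(x) φ(x) dx = ∫_0^1 (3*x^2*sin(π*x) + 2*x*sin(π*x)) dx. Term by term:
  ∫_0^1 2*x*sin(π*x) dx = 2/π;  ∫_0^1 3*x^2*sin(π*x) dx = -12/π^3 + 3/π.
Sum: 2/π + -12/π^3 + 3/π = -12/π^3 + 5/π.
So RHS = -∫_0^1 v(x) φ(x) dx = -5/π + 12/π^3.
LHS = RHS, so the identity holds for this test φ.
Moreover u is smooth here and v(x) = u'(x) = 3*x**2 + 2*x pointwise, so the identity holds for every test function. Hence v is the weak derivative of u.


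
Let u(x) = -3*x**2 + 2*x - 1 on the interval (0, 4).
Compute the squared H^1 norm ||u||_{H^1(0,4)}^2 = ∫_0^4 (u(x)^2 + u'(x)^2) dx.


||u||_{H^1}^2 = 27788/15

The H^1 norm (squared) on an interval (0, L) is
  ||u||_{H^1}^2 = ∫_0^L u(x)^2 dx + ∫_0^L u'(x)^2 dx.
Compute u'(x) = 2 - 6*x.
Then u(x)^2 = 9*x**4 - 12*x**3 + 10*x**2 - 4*x + 1 and u'(x)^2 = 36*x**2 - 24*x + 4.
Integrate each monomial from 0 to 4 using ∫_0^4 c·x^n dx = c·4^(n+1)/(n+1):
  ∫_0^4 u(x)^2 dx = ∫_0^4 (9*x^4 - 12*x^3 + 10*x^2 - 4*x + 1) dx. Term by term:
    ∫_0^4 9*x^4 dx = 9216/5;  ∫_0^4 -12*x^3 dx = -768;  ∫_0^4 10*x^2 dx = 640/3;
    ∫_0^4 -4*x dx = -32;  ∫_0^4 1 dx = 4.
  Sum: 9216/5 − 768 + 640/3 − 32 + 4 = 18908/15.
  ∫_0^4 u'(x)^2 dx = ∫_0^4 (36*x^2 - 24*x + 4) dx. Term by term:
    ∫_0^4 36*x^2 dx = 768;  ∫_0^4 -24*x dx = -192;  ∫_0^4 4 dx = 16.
  Sum: 768 − 192 + 16 = 592.
Adding: ||u||_{H^1}^2 = 18908/15 + 592 = 27788/15.


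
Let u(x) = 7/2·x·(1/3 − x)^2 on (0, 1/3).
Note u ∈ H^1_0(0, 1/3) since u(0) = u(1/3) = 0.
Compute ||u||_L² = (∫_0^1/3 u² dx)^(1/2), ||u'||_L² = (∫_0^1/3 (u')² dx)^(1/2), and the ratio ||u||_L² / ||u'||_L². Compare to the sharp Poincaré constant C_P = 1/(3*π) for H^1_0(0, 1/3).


||u||_L² / ||u'||_L² = sqrt(14)/42 < C_P = 1/(3*π).

u(x) = 7/2·x·(1/3 − x)^2, so u'(x) = 21*x^2/2 - 14*x/3 + 7/18.
u(x) = 7/2·x·(1/3 − x)^2 vanishes at x = 0 and x = 1/3, so u ∈ H^1_0(0, 1/3). Differentiate via the product rule and integrate the resulting polynomials term by term.
  ∫_0^1/3 u² dx = ∫_0^1/3 (49*x^6/4 - 49*x^5/3 + 49*x^4/6 - 49*x^3/27 + 49*x^2/324) dx. Term by term:
    ∫_0^1/3 49*x^6/4 dx = 7/8748;  ∫_0^1/3 -49*x^5/3 dx = -49/13122;  ∫_0^1/3 49*x^4/6 dx = 49/7290;
    ∫_0^1/3 -49*x^3/27 dx = -49/8748;  ∫_0^1/3 49*x^2/324 dx = 49/26244.
  Sum: 7/8748 − 49/13122 + 49/7290 − 49/8748 + 49/26244 = 7/131220.
  ∫_0^1/3 (u')² dx = ∫_0^1/3 (441*x^4/4 - 98*x^3 + 539*x^2/18 - 98*x/27 + 49/324) dx. Term by term:
    ∫_0^1/3 441*x^4/4 dx = 49/540;  ∫_0^1/3 -98*x^3 dx = -49/162;  ∫_0^1/3 539*x^2/18 dx = 539/1458;
    ∫_0^1/3 -98*x/27 dx = -49/243;  ∫_0^1/3 49/324 dx = 49/972.
  Sum: 49/540 − 49/162 + 539/1458 − 49/243 + 49/972 = 49/7290.
∫_0^1/3 u² dx = 7/131220, so ||u||_L² = sqrt(35)/810.
∫_0^1/3 (u')² dx = 49/7290, so ||u'||_L² = 7*sqrt(10)/270.
Ratio ||u||_L² / ||u'||_L² = sqrt(14)/42.
Sharp Poincaré constant on H^1_0(0, 1/3) is C_P = L/π = 1/(3*π), achieved by sin(3*π·x).
A polynomial bump cannot attain the sharp Poincaré constant (only the first sine eigenfunction does), so the ratio is strictly less than C_P, consistent with ||u||_L² ≤ C_P ||u'||_L².


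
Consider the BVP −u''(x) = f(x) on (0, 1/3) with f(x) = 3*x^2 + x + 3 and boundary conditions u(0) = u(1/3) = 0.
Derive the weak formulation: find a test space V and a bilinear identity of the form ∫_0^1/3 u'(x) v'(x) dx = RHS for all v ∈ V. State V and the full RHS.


V = H^1_0(0, 1/3) (so v(0) = v(1/3) = 0); weak form: ∫_0^1/3 u'v' dx = ∫_0^1/3 (3*x^2 + x + 3) v dx for all v ∈ V.

Multiply both sides by a test function v and integrate from 0 to 1/3:
  ∫_0^1/3 −u''(x) v(x) dx = ∫_0^1/3 f(x) v(x) dx.
Integrate the LHS by parts once:
  ∫_0^1/3 −u'' v dx = −[u'(x) v(x)]_0^1/3 + ∫_0^1/3 u'(x) v'(x) dx.
Thus ∫_0^1/3 u'(x) v'(x) dx = ∫_0^1/3 f(x) v(x) dx + [u'(x) v(x)]_0^1/3.
Choose V so that boundary terms are either known or forced to vanish.
u is Dirichlet: u(0) = u(1/3) = 0. Let V = H^1_0(0, 1/3); then v(0) = v(1/3) = 0, and [u' v]_0^1/3 = 0.
Weak formulation: find u (satisfying any essential BC) such that ∫_0^1/3 u'(x) v'(x) dx = ∫_0^1/3 f v dx for all v ∈ V.
Substituting f(x) = 3*x^2 + x + 3, the right-hand side is ∫_0^1/3 (3*x^2 + x + 3) v dx.


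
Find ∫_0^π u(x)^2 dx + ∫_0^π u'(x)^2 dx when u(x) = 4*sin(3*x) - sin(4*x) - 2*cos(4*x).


||u||_{H^1(0,π)}^2 = 1632/7 + 245*π/2

u'(x) = 8*sin(4*x) + 12*cos(3*x) - 4*cos(4*x).
Expand u² and (u')² and integrate term by term on (0, π), using: for integers n ≥ 1, ∫_0^π sin²(nx) dx = ∫_0^π cos²(nx) dx = π/2; for n ≠ n', ∫_0^π sin(nx)sin(n'x) dx = ∫_0^π cos(nx)cos(n'x) dx = 0; and by product-to-sum, ∫_0^π sin(nx)cos(n'x) dx = ½∫_0^π [sin((n+n')x) + sin((n−n')x)] dx, which is 0 when n+n' is even and 2n/(n²−n'²) when n+n' is odd (it need not vanish on (0, π)).
  u² squared terms: (-1)²·∫sin(4x)² dx = 1·π/2 = π/2;  (-2)²·∫cos(4x)² dx = 4·π/2 = 2*π;  (4)²·∫sin(3x)² dx = 16·π/2 = 8*π.
  u² cross terms: 2·(-1)·(-2)·∫sin(4x)·cos(4x) dx = 4·(0) = 0;  2·(-1)·(4)·∫sin(4x)·sin(3x) dx = -8·(0) = 0;  2·(-2)·(4)·∫cos(4x)·sin(3x) dx = -16·(-6/7) = 96/7.
  So ∫_0^π u² dx = π/2 + 2*π + 8*π + 0 + 0 + 96/7 = 96/7 + 21*π/2.
  (u')² squared terms: (-4)²·∫cos(4x)² dx = 16·π/2 = 8*π;  (8)²·∫sin(4x)² dx = 64·π/2 = 32*π;  (12)²·∫cos(3x)² dx = 144·π/2 = 72*π.
  (u')² cross terms: 2·(-4)·(8)·∫cos(4x)·sin(4x) dx = -64·(0) = 0;  2·(-4)·(12)·∫cos(4x)·cos(3x) dx = -96·(0) = 0;  2·(8)·(12)·∫sin(4x)·cos(3x) dx = 192·(8/7) = 1536/7.
  So ∫_0^π (u')² dx = 8*π + 32*π + 72*π + 0 + 0 + 1536/7 = 1536/7 + 112*π.
||u||_{H^1}^2 = (96/7 + 21*π/2) + (1536/7 + 112*π) = 1632/7 + 245*π/2.


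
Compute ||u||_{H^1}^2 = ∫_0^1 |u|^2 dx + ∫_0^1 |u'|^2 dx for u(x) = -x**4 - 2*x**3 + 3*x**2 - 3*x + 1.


||u||_{H^1}^2 = 518/45

The H^1 norm (squared) on an interval (0, L) is
  ||u||_{H^1}^2 = ∫_0^L u(x)^2 dx + ∫_0^L u'(x)^2 dx.
Compute u'(x) = -4*x**3 - 6*x**2 + 6*x - 3.
Then u(x)^2 = x**8 + 4*x**7 - 2*x**6 - 6*x**5 + 19*x**4 - 22*x**3 + 15*x**2 - 6*x + 1 and u'(x)^2 = 16*x**6 + 48*x**5 - 12*x**4 - 48*x**3 + 72*x**2 - 36*x + 9.
Integrate each monomial from 0 to 1 using ∫_0^1 c·x^n dx = c·1^(n+1)/(n+1):
  ∫_0^1 u(x)^2 dx = ∫_0^1 (x^8 + 4*x^7 - 2*x^6 - 6*x^5 + 19*x^4 - 22*x^3 + 15*x^2 - 6*x + 1) dx. Term by term:
    ∫_0^1 x^8 dx = 1/9;  ∫_0^1 4*x^7 dx = 1/2;  ∫_0^1 -2*x^6 dx = -2/7;
    ∫_0^1 -6*x^5 dx = -1;  ∫_0^1 19*x^4 dx = 19/5;  ∫_0^1 -22*x^3 dx = -11/2;
    ∫_0^1 15*x^2 dx = 5;  ∫_0^1 -6*x dx = -3;  ∫_0^1 1 dx = 1.
  Sum: 1/9 + 1/2 − 2/7 − 1 + 19/5 − 11/2 + 5 − 3 + 1 = 197/315.
  ∫_0^1 u'(x)^2 dx = ∫_0^1 (16*x^6 + 48*x^5 - 12*x^4 - 48*x^3 + 72*x^2 - 36*x + 9) dx. Term by term:
    ∫_0^1 16*x^6 dx = 16/7;  ∫_0^1 48*x^5 dx = 8;  ∫_0^1 -12*x^4 dx = -12/5;
    ∫_0^1 -48*x^3 dx = -12;  ∫_0^1 72*x^2 dx = 24;  ∫_0^1 -36*x dx = -18;
    ∫_0^1 9 dx = 9.
  Sum: 16/7 + 8 − 12/5 − 12 + 24 − 18 + 9 = 381/35.
Adding: ||u||_{H^1}^2 = 197/315 + 381/35 = 518/45.


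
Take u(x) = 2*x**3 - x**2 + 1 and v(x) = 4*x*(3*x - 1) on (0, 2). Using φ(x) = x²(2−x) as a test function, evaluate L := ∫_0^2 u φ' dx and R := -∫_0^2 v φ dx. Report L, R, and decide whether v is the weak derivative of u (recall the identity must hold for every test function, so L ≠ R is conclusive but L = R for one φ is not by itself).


LHS = -48/5, RHS = -96/5. No, v is not the weak derivative of u.

u(x) = 2*x**3 - x**2 + 1, classical derivative u'(x) = 6*x**2 - 2*x.
φ(x) = x²(2−x), so φ'(x) = x*(4 - 3*x).
Note φ(0) = φ(2) = 0, so the boundary term u·φ vanishes.
LHS = ∫_0^2 u(x) φ'(x) dx = ∫_0^2 (-6*x^5 + 11*x^4 - 4*x^3 - 3*x^2 + 4*x) dx. Term by term:
  ∫_0^2 -6*x^5 dx = -64;  ∫_0^2 11*x^4 dx = 352/5;  ∫_0^2 -4*x^3 dx = -16;
  ∫_0^2 -3*x^2 dx = -8;  ∫_0^2 4*x dx = 8.
Sum: -64 + 352/5 − 16 − 8 + 8 = -48/5.
So LHS = -48/5.
∫_0^2 v(x) φ(x) dx = ∫_0^2 (-12*x^5 + 28*x^4 - 8*x^3) dx. Term by term:
  ∫_0^2 -12*x^5 dx = -128;  ∫_0^2 28*x^4 dx = 896/5;  ∫_0^2 -8*x^3 dx = -32.
Sum: -128 + 896/5 − 32 = 96/5.
So RHS = -∫_0^2 v(x) φ(x) dx = -96/5.
LHS − RHS = 48/5 ≠ 0, so the identity fails.
(For a valid weak derivative the identity must hold for EVERY test function, in particular this one. The failure shows v is NOT the weak derivative of u.)
Correct weak derivative would be u'(x) = 6*x**2 - 2*x.


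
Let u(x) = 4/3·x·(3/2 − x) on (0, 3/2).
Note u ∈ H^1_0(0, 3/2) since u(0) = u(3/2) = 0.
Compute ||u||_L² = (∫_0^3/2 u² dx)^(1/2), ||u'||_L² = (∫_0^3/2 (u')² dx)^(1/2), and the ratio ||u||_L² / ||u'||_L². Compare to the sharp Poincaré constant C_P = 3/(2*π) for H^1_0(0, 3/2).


||u||_L² / ||u'||_L² = 3*sqrt(10)/20 < C_P = 3/(2*π).

u(x) = 4/3·x·(3/2 − x), so u'(x) = 2 - 8*x/3.
u(x) = 4/3·x·(3/2 − x) vanishes at x = 0 and x = 3/2, so u ∈ H^1_0(0, 3/2). Differentiate via the product rule and integrate the resulting polynomials term by term.
  ∫_0^3/2 u² dx = ∫_0^3/2 (16*x^4/9 - 16*x^3/3 + 4*x^2) dx. Term by term:
    ∫_0^3/2 16*x^4/9 dx = 27/10;  ∫_0^3/2 -16*x^3/3 dx = -27/4;  ∫_0^3/2 4*x^2 dx = 9/2.
  Sum: 27/10 − 27/4 + 9/2 = 9/20.
  ∫_0^3/2 (u')² dx = ∫_0^3/2 (64*x^2/9 - 32*x/3 + 4) dx. Term by term:
    ∫_0^3/2 64*x^2/9 dx = 8;  ∫_0^3/2 -32*x/3 dx = -12;  ∫_0^3/2 4 dx = 6.
  Sum: 8 − 12 + 6 = 2.
∫_0^3/2 u² dx = 9/20, so ||u||_L² = 3*sqrt(5)/10.
∫_0^3/2 (u')² dx = 2, so ||u'||_L² = sqrt(2).
Ratio ||u||_L² / ||u'||_L² = 3*sqrt(10)/20.
Sharp Poincaré constant on H^1_0(0, 3/2) is C_P = L/π = 3/(2*π), achieved by sin(2*π/3·x).
A polynomial bump cannot attain the sharp Poincaré constant (only the first sine eigenfunction does), so the ratio is strictly less than C_P, consistent with ||u||_L² ≤ C_P ||u'||_L².


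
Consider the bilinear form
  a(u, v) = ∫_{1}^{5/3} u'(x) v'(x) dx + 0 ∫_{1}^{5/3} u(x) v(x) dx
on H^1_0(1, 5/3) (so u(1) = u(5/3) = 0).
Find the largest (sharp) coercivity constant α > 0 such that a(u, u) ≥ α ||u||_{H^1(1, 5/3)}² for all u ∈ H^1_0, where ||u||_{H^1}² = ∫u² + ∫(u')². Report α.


α = 9*π^2/(4 + 9*π^2)

Coercivity of a(·,·) on H^1_0(1, 5/3) means a(u, u) ≥ α ||u||_{H^1}² for every u ∈ H^1_0.
The interval has length L = 2/3, and Poincaré/coercivity depend only on L. Here a(u, u) = ∫(u')² + (0)·∫u².
Here c = 0, so a(u,u) = ∫(u')² alone. The condition a(u,u) ≥ α||u||_{H^1}² reads (1−α)∫(u')² ≥ (α−c)∫u². Any admissible α is ≤ 1 (rapidly oscillating u have ∫u²/∫(u')² → 0), and α = 1 would force 0 ≥ (1−c)∫u², impossible since c < 1; so 1−α > 0. By the sharp Poincaré inequality on H^1_0 of an interval of length L, ∫(u')² ≥ (π/L)²∫u² with equality for the first sine mode sin(π(x−x₀)/L) (x₀ the left endpoint), so the inequality holds for all u iff (1−α)(π/L)² ≥ α − c, i.e. α ≤ ((π/L)² + c)/((π/L)² + 1) = (1 + c(L/π)²)/(1 + (L/π)²). (Direct route, valid since c ≤ 0: Poincaré gives c∫u² ≥ c(L/π)²∫(u')², so a(u,u) ≥ (1 + c(L/π)²)∫(u')², while ||u||_{H^1}² ≤ (1 + (L/π)²)∫(u')²; dividing yields the same α.) With (π/L)² = 9*π^2/4 and c = 0, the largest admissible constant is α = ((π/L)² + c)/((π/L)² + 1).
Simplifying, α = 9*π^2/(4 + 9*π^2).


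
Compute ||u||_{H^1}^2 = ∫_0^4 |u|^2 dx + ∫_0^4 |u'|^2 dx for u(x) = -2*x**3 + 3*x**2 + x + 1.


||u||_{H^1}^2 = 616184/105

The H^1 norm (squared) on an interval (0, L) is
  ||u||_{H^1}^2 = ∫_0^L u(x)^2 dx + ∫_0^L u'(x)^2 dx.
Compute u'(x) = -6*x**2 + 6*x + 1.
Then u(x)^2 = 4*x**6 - 12*x**5 + 5*x**4 + 2*x**3 + 7*x**2 + 2*x + 1 and u'(x)^2 = 36*x**4 - 72*x**3 + 24*x**2 + 12*x + 1.
Integrate each monomial from 0 to 4 using ∫_0^4 c·x^n dx = c·4^(n+1)/(n+1):
  ∫_0^4 u(x)^2 dx = ∫_0^4 (4*x^6 - 12*x^5 + 5*x^4 + 2*x^3 + 7*x^2 + 2*x + 1) dx. Term by term:
    ∫_0^4 4*x^6 dx = 65536/7;  ∫_0^4 -12*x^5 dx = -8192;  ∫_0^4 5*x^4 dx = 1024;
    ∫_0^4 2*x^3 dx = 128;  ∫_0^4 7*x^2 dx = 448/3;  ∫_0^4 2*x dx = 16;
    ∫_0^4 1 dx = 4.
  Sum: 65536/7 − 8192 + 1024 + 128 + 448/3 + 16 + 4 = 52324/21.
  ∫_0^4 u'(x)^2 dx = ∫_0^4 (36*x^4 - 72*x^3 + 24*x^2 + 12*x + 1) dx. Term by term:
    ∫_0^4 36*x^4 dx = 36864/5;  ∫_0^4 -72*x^3 dx = -4608;  ∫_0^4 24*x^2 dx = 512;
    ∫_0^4 12*x dx = 96;  ∫_0^4 1 dx = 4.
  Sum: 36864/5 − 4608 + 512 + 96 + 4 = 16884/5.
Adding: ||u||_{H^1}^2 = 52324/21 + 16884/5 = 616184/105.


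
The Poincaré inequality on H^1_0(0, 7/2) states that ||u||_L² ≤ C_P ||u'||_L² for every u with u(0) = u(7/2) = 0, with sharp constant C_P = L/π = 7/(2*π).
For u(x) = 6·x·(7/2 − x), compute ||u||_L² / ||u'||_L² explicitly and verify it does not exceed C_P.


||u||_L² / ||u'||_L² = 7*sqrt(10)/20 < C_P = 7/(2*π).

u(x) = 6·x·(7/2 − x), so u'(x) = 21 - 12*x.
u(x) = 6·x·(7/2 − x) vanishes at x = 0 and x = 7/2, so u ∈ H^1_0(0, 7/2). Differentiate via the product rule and integrate the resulting polynomials term by term.
  ∫_0^7/2 u² dx = ∫_0^7/2 (36*x^4 - 252*x^3 + 441*x^2) dx. Term by term:
    ∫_0^7/2 36*x^4 dx = 151263/40;  ∫_0^7/2 -252*x^3 dx = -151263/16;  ∫_0^7/2 441*x^2 dx = 50421/8.
  Sum: 151263/40 − 151263/16 + 50421/8 = 50421/80.
  ∫_0^7/2 (u')² dx = ∫_0^7/2 (144*x^2 - 504*x + 441) dx. Term by term:
    ∫_0^7/2 144*x^2 dx = 2058;  ∫_0^7/2 -504*x dx = -3087;  ∫_0^7/2 441 dx = 3087/2.
  Sum: 2058 − 3087 + 3087/2 = 1029/2.
∫_0^7/2 u² dx = 50421/80, so ||u||_L² = 49*sqrt(105)/20.
∫_0^7/2 (u')² dx = 1029/2, so ||u'||_L² = 7*sqrt(42)/2.
Ratio ||u||_L² / ||u'||_L² = 7*sqrt(10)/20.
Sharp Poincaré constant on H^1_0(0, 7/2) is C_P = L/π = 7/(2*π), achieved by sin(2*π/7·x).
A polynomial bump cannot attain the sharp Poincaré constant (only the first sine eigenfunction does), so the ratio is strictly less than C_P, consistent with ||u||_L² ≤ C_P ||u'||_L².


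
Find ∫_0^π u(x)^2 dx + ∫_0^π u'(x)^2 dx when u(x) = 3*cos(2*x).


||u||_{H^1(0,π)}^2 = 45*π/2

u'(x) = -6*sin(2*x).
Expand u² and (u')² and integrate term by term on (0, π), using: for integers n ≥ 1, ∫_0^π sin²(nx) dx = ∫_0^π cos²(nx) dx = π/2; for n ≠ n', ∫_0^π sin(nx)sin(n'x) dx = ∫_0^π cos(nx)cos(n'x) dx = 0; and by product-to-sum, ∫_0^π sin(nx)cos(n'x) dx = ½∫_0^π [sin((n+n')x) + sin((n−n')x)] dx, which is 0 when n+n' is even and 2n/(n²−n'²) when n+n' is odd (it need not vanish on (0, π)).
  u² squared terms: (3)²·∫cos(2x)² dx = 9·π/2 = 9*π/2.
  So ∫_0^π u² dx = 9*π/2.
  (u')² squared terms: (-6)²·∫sin(2x)² dx = 36·π/2 = 18*π.
  So ∫_0^π (u')² dx = 18*π.
||u||_{H^1}^2 = (9*π/2) + (18*π) = 45*π/2.


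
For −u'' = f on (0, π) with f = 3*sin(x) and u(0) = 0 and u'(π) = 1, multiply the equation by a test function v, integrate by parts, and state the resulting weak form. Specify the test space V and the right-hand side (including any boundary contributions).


V = {v ∈ H^1(0, π) : v(0) = 0} (test functions vanish at x = 0 where u is specified); weak form: ∫_0^π u'v' dx = ∫_0^π (3*sin(x)) v dx + v(π) for all v ∈ V.

Multiply both sides by a test function v and integrate from 0 to π:
  ∫_0^π −u''(x) v(x) dx = ∫_0^π f(x) v(x) dx.
Integrate the LHS by parts once:
  ∫_0^π −u'' v dx = −[u'(x) v(x)]_0^π + ∫_0^π u'(x) v'(x) dx.
Thus ∫_0^π u'(x) v'(x) dx = ∫_0^π f(x) v(x) dx + [u'(x) v(x)]_0^π.
Choose V so that boundary terms are either known or forced to vanish.
Mixed BC: u(0) = 0 (Dirichlet) and u'(π) = 1 (Neumann). Define V = {v ∈ H^1(0, π) : v(0) = 0}. Then [u' v]_0^π = u'(π)·v(π) − u'(0)·0 = v(π).
Weak formulation: find u (satisfying any essential BC) such that ∫_0^π u'(x) v'(x) dx = ∫_0^π f v dx + v(π) for all v ∈ V (Dirichlet at 0 absorbed into V; Neumann datum at x = π contributes the boundary term).
Substituting f(x) = 3*sin(x), the right-hand side is ∫_0^π (3*sin(x)) v dx + v(π).


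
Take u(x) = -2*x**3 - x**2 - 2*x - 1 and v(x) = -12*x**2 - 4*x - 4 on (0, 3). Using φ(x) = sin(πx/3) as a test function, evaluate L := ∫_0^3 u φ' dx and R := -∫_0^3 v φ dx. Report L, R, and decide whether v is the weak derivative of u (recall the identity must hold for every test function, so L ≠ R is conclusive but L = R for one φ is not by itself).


LHS = -648/π^3 + 192/π, RHS = -1296/π^3 + 384/π. No, v is not the weak derivative of u.

u(x) = -2*x**3 - x**2 - 2*x - 1, classical derivative u'(x) = -6*x**2 - 2*x - 2.
φ(x) = sin(πx/3), so φ'(x) = π*cos(π*x/3)/3.
Note φ(0) = φ(3) = 0, so the boundary term u·φ vanishes.
LHS = ∫_0^3 u(x) φ'(x) dx = ∫_0^3 (-2*π*x^3*cos(π*x/3)/3 - π*x^2*cos(π*x/3)/3 - 2*π*x*cos(π*x/3)/3 - π*cos(π*x/3)/3) dx. Term by term:
  ∫_0^3 -π*cos(π*x/3)/3 dx = 0;  ∫_0^3 -2*π*x*cos(π*x/3)/3 dx = 12/π;  ∫_0^3 -2*π*x^3*cos(π*x/3)/3 dx = -648/π^3 + 162/π;
  ∫_0^3 -π*x^2*cos(π*x/3)/3 dx = 18/π.
Sum: 0 + 12/π + -648/π^3 + 162/π + 18/π = -648/π^3 + 192/π.
So LHS = -648/π^3 + 192/π.
∫_0^3 v(x) φ(x) dx = ∫_0^3 (-12*x^2*sin(π*x/3) - 4*x*sin(π*x/3) - 4*sin(π*x/3)) dx. Term by term:
  ∫_0^3 -4*sin(π*x/3) dx = -24/π;  ∫_0^3 -12*x^2*sin(π*x/3) dx = -324/π + 1296/π^3;  ∫_0^3 -4*x*sin(π*x/3) dx = -36/π.
Sum: -24/π + -324/π + 1296/π^3 − 36/π = -384/π + 1296/π^3.
So RHS = -∫_0^3 v(x) φ(x) dx = -1296/π^3 + 384/π.
LHS − RHS = -192/π + 648/π^3 ≠ 0, so the identity fails.
(For a valid weak derivative the identity must hold for EVERY test function, in particular this one. The failure shows v is NOT the weak derivative of u.)
Correct weak derivative would be u'(x) = -6*x**2 - 2*x - 2.


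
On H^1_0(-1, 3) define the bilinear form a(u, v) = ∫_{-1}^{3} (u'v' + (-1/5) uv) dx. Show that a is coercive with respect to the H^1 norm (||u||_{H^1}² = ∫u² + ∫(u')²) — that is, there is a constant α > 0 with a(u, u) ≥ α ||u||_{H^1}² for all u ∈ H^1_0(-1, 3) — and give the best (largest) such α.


α = (-16/5 + π^2)/(π^2 + 16)

Coercivity of a(·,·) on H^1_0(-1, 3) means a(u, u) ≥ α ||u||_{H^1}² for every u ∈ H^1_0.
The interval has length L = 4, and Poincaré/coercivity depend only on L. Here a(u, u) = ∫(u')² + (-1/5)·∫u².
Here c = -1/5 < 0 with |c| < (π/L)² = π^2/16, so coercivity still holds. The condition a(u,u) ≥ α||u||_{H^1}² reads (1−α)∫(u')² ≥ (α−c)∫u². Any admissible α is ≤ 1 (rapidly oscillating u have ∫u²/∫(u')² → 0), and α = 1 would force 0 ≥ (1−c)∫u², impossible since c < 1; so 1−α > 0. By the sharp Poincaré inequality on H^1_0 of an interval of length L, ∫(u')² ≥ (π/L)²∫u² with equality for the first sine mode sin(π(x−x₀)/L) (x₀ the left endpoint), so the inequality holds for all u iff (1−α)(π/L)² ≥ α − c, i.e. α ≤ ((π/L)² + c)/((π/L)² + 1) = (1 + c(L/π)²)/(1 + (L/π)²). (Direct route, valid since c ≤ 0: Poincaré gives c∫u² ≥ c(L/π)²∫(u')², so a(u,u) ≥ (1 + c(L/π)²)∫(u')², while ||u||_{H^1}² ≤ (1 + (L/π)²)∫(u')²; dividing yields the same α.) With (π/L)² = π^2/16 and c = -1/5, the largest admissible constant is α = ((π/L)² + c)/((π/L)² + 1).
Simplifying, α = (-16/5 + π^2)/(π^2 + 16).


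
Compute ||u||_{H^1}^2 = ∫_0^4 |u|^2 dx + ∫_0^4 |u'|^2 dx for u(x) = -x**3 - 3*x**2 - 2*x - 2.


||u||_{H^1}^2 = 1671968/105

The H^1 norm (squared) on an interval (0, L) is
  ||u||_{H^1}^2 = ∫_0^L u(x)^2 dx + ∫_0^L u'(x)^2 dx.
Compute u'(x) = -3*x**2 - 6*x - 2.
Then u(x)^2 = x**6 + 6*x**5 + 13*x**4 + 16*x**3 + 16*x**2 + 8*x + 4 and u'(x)^2 = 9*x**4 + 36*x**3 + 48*x**2 + 24*x + 4.
Integrate each monomial from 0 to 4 using ∫_0^4 c·x^n dx = c·4^(n+1)/(n+1):
  ∫_0^4 u(x)^2 dx = ∫_0^4 (x^6 + 6*x^5 + 13*x^4 + 16*x^3 + 16*x^2 + 8*x + 4) dx. Term by term:
    ∫_0^4 x^6 dx = 16384/7;  ∫_0^4 6*x^5 dx = 4096;  ∫_0^4 13*x^4 dx = 13312/5;
    ∫_0^4 16*x^3 dx = 1024;  ∫_0^4 16*x^2 dx = 1024/3;  ∫_0^4 8*x dx = 64;
    ∫_0^4 4 dx = 16.
  Sum: 16384/7 + 4096 + 13312/5 + 1024 + 1024/3 + 64 + 16 = 1107152/105.
  ∫_0^4 u'(x)^2 dx = ∫_0^4 (9*x^4 + 36*x^3 + 48*x^2 + 24*x + 4) dx. Term by term:
    ∫_0^4 9*x^4 dx = 9216/5;  ∫_0^4 36*x^3 dx = 2304;  ∫_0^4 48*x^2 dx = 1024;
    ∫_0^4 24*x dx = 192;  ∫_0^4 4 dx = 16.
  Sum: 9216/5 + 2304 + 1024 + 192 + 16 = 26896/5.
Adding: ||u||_{H^1}^2 = 1107152/105 + 26896/5 = 1671968/105.


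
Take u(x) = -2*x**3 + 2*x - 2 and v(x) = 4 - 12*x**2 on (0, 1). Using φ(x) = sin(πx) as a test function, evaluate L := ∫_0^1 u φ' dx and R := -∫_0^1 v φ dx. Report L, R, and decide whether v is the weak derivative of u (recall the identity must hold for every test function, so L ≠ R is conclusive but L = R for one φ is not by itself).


LHS = -24/π^3 + 2/π, RHS = -48/π^3 + 4/π. No, v is not the weak derivative of u.

u(x) = -2*x**3 + 2*x - 2, classical derivative u'(x) = 2 - 6*x**2.
φ(x) = sin(πx), so φ'(x) = π*cos(π*x).
Note φ(0) = φ(1) = 0, so the boundary term u·φ vanishes.
LHS = ∫_0^1 u(x) φ'(x) dx = ∫_0^1 (-2*π*x^3*cos(π*x) + 2*π*x*cos(π*x) - 2*π*cos(π*x)) dx. Term by term:
  ∫_0^1 -2*π*cos(π*x) dx = 0;  ∫_0^1 -2*π*x^3*cos(π*x) dx = -24/π^3 + 6/π;  ∫_0^1 2*π*x*cos(π*x) dx = -4/π.
Sum: 0 + -24/π^3 + 6/π − 4/π = -24/π^3 + 2/π.
So LHS = -24/π^3 + 2/π.
∫_0^1 v(x) φ(x) dx = ∫_0^1 (-12*x^2*sin(π*x) + 4*sin(π*x)) dx. Term by term:
  ∫_0^1 4*sin(π*x) dx = 8/π;  ∫_0^1 -12*x^2*sin(π*x) dx = -12/π + 48/π^3.
Sum: 8/π + -12/π + 48/π^3 = -4/π + 48/π^3.
So RHS = -∫_0^1 v(x) φ(x) dx = -48/π^3 + 4/π.
LHS − RHS = -2/π + 24/π^3 ≠ 0, so the identity fails.
(For a valid weak derivative the identity must hold for EVERY test function, in particular this one. The failure shows v is NOT the weak derivative of u.)
Correct weak derivative would be u'(x) = 2 - 6*x**2.


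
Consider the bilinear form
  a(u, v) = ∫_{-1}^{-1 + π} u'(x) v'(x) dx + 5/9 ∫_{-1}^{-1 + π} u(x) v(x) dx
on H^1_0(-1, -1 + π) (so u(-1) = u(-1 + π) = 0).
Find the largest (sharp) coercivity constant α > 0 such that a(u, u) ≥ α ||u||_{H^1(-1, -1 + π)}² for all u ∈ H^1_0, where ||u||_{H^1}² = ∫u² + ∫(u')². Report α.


α = 7/9

Coercivity of a(·,·) on H^1_0(-1, -1 + π) means a(u, u) ≥ α ||u||_{H^1}² for every u ∈ H^1_0.
The interval has length L = π, and Poincaré/coercivity depend only on L. Here a(u, u) = ∫(u')² + (5/9)·∫u².
Here 0 < c = 5/9 < 1. The condition a(u,u) ≥ α||u||_{H^1}² reads (1−α)∫(u')² ≥ (α−c)∫u². Any admissible α is ≤ 1 (rapidly oscillating u have ∫u²/∫(u')² → 0), and α = 1 would force 0 ≥ (1−c)∫u², impossible since c < 1; so 1−α > 0. By the sharp Poincaré inequality on H^1_0 of an interval of length L, ∫(u')² ≥ (π/L)²∫u² with equality for the first sine mode sin(π(x−x₀)/L) (x₀ the left endpoint), so the inequality holds for all u iff (1−α)(π/L)² ≥ α − c, i.e. α ≤ ((π/L)² + c)/((π/L)² + 1) = (1 + c(L/π)²)/(1 + (L/π)²). With (π/L)² = 1 and c = 5/9, the largest admissible constant is α = ((π/L)² + c)/((π/L)² + 1).
Simplifying, α = 7/9.


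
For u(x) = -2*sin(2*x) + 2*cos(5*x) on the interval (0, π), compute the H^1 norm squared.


||u||_{H^1(0,π)}^2 = 832/21 + 62*π

u'(x) = -10*sin(5*x) - 4*cos(2*x).
Expand u² and (u')² and integrate term by term on (0, π), using: for integers n ≥ 1, ∫_0^π sin²(nx) dx = ∫_0^π cos²(nx) dx = π/2; for n ≠ n', ∫_0^π sin(nx)sin(n'x) dx = ∫_0^π cos(nx)cos(n'x) dx = 0; and by product-to-sum, ∫_0^π sin(nx)cos(n'x) dx = ½∫_0^π [sin((n+n')x) + sin((n−n')x)] dx, which is 0 when n+n' is even and 2n/(n²−n'²) when n+n' is odd (it need not vanish on (0, π)).
  u² squared terms: (-2)²·∫sin(2x)² dx = 4·π/2 = 2*π;  (2)²·∫cos(5x)² dx = 4·π/2 = 2*π.
  u² cross terms: 2·(-2)·(2)·∫sin(2x)·cos(5x) dx = -8·(-4/21) = 32/21.
  So ∫_0^π u² dx = 2*π + 2*π + 32/21 = 32/21 + 4*π.
  (u')² squared terms: (-10)²·∫sin(5x)² dx = 100·π/2 = 50*π;  (-4)²·∫cos(2x)² dx = 16·π/2 = 8*π.
  (u')² cross terms: 2·(-10)·(-4)·∫sin(5x)·cos(2x) dx = 80·(10/21) = 800/21.
  So ∫_0^π (u')² dx = 50*π + 8*π + 800/21 = 800/21 + 58*π.
||u||_{H^1}^2 = (32/21 + 4*π) + (800/21 + 58*π) = 832/21 + 62*π.


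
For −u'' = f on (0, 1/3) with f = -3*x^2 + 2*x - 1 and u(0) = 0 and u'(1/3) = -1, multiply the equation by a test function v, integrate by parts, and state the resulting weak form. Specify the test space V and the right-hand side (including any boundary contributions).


V = {v ∈ H^1(0, 1/3) : v(0) = 0} (test functions vanish at x = 0 where u is specified); weak form: ∫_0^1/3 u'v' dx = ∫_0^1/3 (-3*x^2 + 2*x - 1) v dx − v(1/3) for all v ∈ V.

Multiply both sides by a test function v and integrate from 0 to 1/3:
  ∫_0^1/3 −u''(x) v(x) dx = ∫_0^1/3 f(x) v(x) dx.
Integrate the LHS by parts once:
  ∫_0^1/3 −u'' v dx = −[u'(x) v(x)]_0^1/3 + ∫_0^1/3 u'(x) v'(x) dx.
Thus ∫_0^1/3 u'(x) v'(x) dx = ∫_0^1/3 f(x) v(x) dx + [u'(x) v(x)]_0^1/3.
Choose V so that boundary terms are either known or forced to vanish.
Mixed BC: u(0) = 0 (Dirichlet) and u'(1/3) = -1 (Neumann). Define V = {v ∈ H^1(0, 1/3) : v(0) = 0}. Then [u' v]_0^1/3 = u'(1/3)·v(1/3) − u'(0)·0 = − v(1/3).
Weak formulation: find u (satisfying any essential BC) such that ∫_0^1/3 u'(x) v'(x) dx = ∫_0^1/3 f v dx − v(1/3) for all v ∈ V (Dirichlet at 0 absorbed into V; Neumann datum at x = 1/3 contributes the boundary term).
Substituting f(x) = -3*x^2 + 2*x - 1, the right-hand side is ∫_0^1/3 (-3*x^2 + 2*x - 1) v dx − v(1/3).


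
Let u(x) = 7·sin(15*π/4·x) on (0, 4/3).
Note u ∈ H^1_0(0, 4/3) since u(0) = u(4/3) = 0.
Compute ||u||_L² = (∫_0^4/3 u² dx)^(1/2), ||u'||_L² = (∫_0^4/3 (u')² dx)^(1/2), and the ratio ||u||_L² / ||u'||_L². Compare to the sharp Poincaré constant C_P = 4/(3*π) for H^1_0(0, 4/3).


||u||_L² / ||u'||_L² = 4/(15*π) < C_P = 4/(3*π).

u(x) = 7·sin(15*π/4·x), so u'(x) = 105*π*cos(15*π*x/4)/4.
Writing u(x) = A·sin(kπx/L) with A = 7 and k = 5, use ∫_0^L sin²(kπx/L) dx = L/2 and ∫_0^L cos²(kπx/L) dx = L/2.
u² = 49·sin²(15*π/4·x) and (u')² = 11025*π^2/16·cos²(15*π/4·x), and each of sin², cos² integrates to L/2 = 2/3 over (0, 4/3).
∫_0^4/3 u² dx = 98/3, so ||u||_L² = 7*sqrt(6)/3.
∫_0^4/3 (u')² dx = 3675*π^2/8, so ||u'||_L² = 35*sqrt(6)*π/4.
Ratio ||u||_L² / ||u'||_L² = 4/(15*π).
Sharp Poincaré constant on H^1_0(0, 4/3) is C_P = L/π = 4/(3*π), achieved by sin(3*π/4·x).
This is the k = 5 harmonic; the ratio L/(kπ) is strictly less than C_P = L/π, consistent with the sharp inequality ||u||_L² ≤ C_P ||u'||_L².


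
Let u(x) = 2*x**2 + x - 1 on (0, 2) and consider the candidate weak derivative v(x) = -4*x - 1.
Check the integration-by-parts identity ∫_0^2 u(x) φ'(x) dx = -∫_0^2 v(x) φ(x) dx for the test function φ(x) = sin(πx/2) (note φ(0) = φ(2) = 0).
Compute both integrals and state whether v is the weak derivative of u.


LHS = -20/π, RHS = 20/π. No, v is not the weak derivative of u.

u(x) = 2*x**2 + x - 1, classical derivative u'(x) = 4*x + 1.
φ(x) = sin(πx/2), so φ'(x) = π*cos(π*x/2)/2.
Note φ(0) = φ(2) = 0, so the boundary term u·φ vanishes.
LHS = ∫_0^2 u(x) φ'(x) dx = ∫_0^2 (π*x^2*cos(π*x/2) + π*x*cos(π*x/2)/2 - π*cos(π*x/2)/2) dx. Term by term:
  ∫_0^2 -π*cos(π*x/2)/2 dx = 0;  ∫_0^2 π*x^2*cos(π*x/2) dx = -16/π;  ∫_0^2 π*x*cos(π*x/2)/2 dx = -4/π.
Sum: 0 − 16/π − 4/π = -20/π.
So LHS = -20/π.
∫_0^2 v(x) φ(x) dx = ∫_0^2 (-4*x*sin(π*x/2) - sin(π*x/2)) dx. Term by term:
  ∫_0^2 -sin(π*x/2) dx = -4/π;  ∫_0^2 -4*x*sin(π*x/2) dx = -16/π.
Sum: -4/π − 16/π = -20/π.
So RHS = -∫_0^2 v(x) φ(x) dx = 20/π.
LHS − RHS = -40/π ≠ 0, so the identity fails.
(For a valid weak derivative the identity must hold for EVERY test function, in particular this one. The failure shows v is NOT the weak derivative of u.)
Correct weak derivative would be u'(x) = 4*x + 1.
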